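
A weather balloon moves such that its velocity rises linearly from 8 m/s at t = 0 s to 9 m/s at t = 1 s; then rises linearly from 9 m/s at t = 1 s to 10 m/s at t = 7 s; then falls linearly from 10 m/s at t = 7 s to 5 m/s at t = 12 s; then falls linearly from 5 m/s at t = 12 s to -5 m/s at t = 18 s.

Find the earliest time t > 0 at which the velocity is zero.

v changes sign on 12–18 s (from 5 to -5); the graph is linear there, so v = 0 at t = 12 + (-5)·(18 − 12)/(-5 − 5) = 15 s.

t = 15 s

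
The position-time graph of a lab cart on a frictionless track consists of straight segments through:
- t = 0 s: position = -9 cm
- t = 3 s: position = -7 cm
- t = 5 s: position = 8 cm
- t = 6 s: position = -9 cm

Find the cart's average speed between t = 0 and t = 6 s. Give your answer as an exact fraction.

17/3 cm/s

Average speed = (total path length)/(elapsed time); on a piecewise-linear x-t graph the path length is Σ|Δx|.
0–3 s: |Δx| = |-7 − -9| = 2 cm
3–5 s: |Δx| = |8 − -7| = 15 cm
5–6 s: |Δx| = |-9 − 8| = 17 cm
Total path = 34 cm; average speed = 34/6 = 17/3 cm/s.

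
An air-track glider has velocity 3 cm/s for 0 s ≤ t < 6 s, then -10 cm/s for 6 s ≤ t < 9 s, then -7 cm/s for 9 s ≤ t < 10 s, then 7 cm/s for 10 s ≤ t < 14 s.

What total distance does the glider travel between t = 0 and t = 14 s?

Distance (not displacement) is the total path length: add the absolute areas under v-t.
0–6 s: |3| × 6 = 18 cm
6–9 s: |-10| × 3 = 30 cm
9–10 s: |-7| × 1 = 7 cm
10–14 s: |7| × 4 = 28 cm
Total distance = 83 cm

83 cm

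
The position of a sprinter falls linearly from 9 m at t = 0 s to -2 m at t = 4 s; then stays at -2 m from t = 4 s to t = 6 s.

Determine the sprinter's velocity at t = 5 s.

Velocity is the slope of the x-t graph on 4–6 s: (-2 − -2)/(6 − 4) = 0 m/s.

0 m/s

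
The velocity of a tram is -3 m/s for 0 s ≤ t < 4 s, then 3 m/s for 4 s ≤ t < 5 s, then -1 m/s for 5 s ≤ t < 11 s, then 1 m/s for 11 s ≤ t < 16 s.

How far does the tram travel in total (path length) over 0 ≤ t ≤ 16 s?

Distance (not displacement) is the total path length: add the absolute areas under v-t.
0–4 s: |-3| × 4 = 12 m
4–5 s: |3| × 1 = 3 m
5–11 s: |-1| × 6 = 6 m
11–16 s: |1| × 5 = 5 m
Total distance = 26 m

26 m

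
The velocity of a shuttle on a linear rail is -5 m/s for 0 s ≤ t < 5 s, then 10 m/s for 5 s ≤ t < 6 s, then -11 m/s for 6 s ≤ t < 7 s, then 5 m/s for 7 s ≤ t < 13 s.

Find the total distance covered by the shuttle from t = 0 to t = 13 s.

76 m

Distance (not displacement) is the total path length: add the absolute areas under v-t.
0–5 s: |-5| × 5 = 25 m
5–6 s: |10| × 1 = 10 m
6–7 s: |-11| × 1 = 11 m
7–13 s: |5| × 6 = 30 m
Total distance = 76 m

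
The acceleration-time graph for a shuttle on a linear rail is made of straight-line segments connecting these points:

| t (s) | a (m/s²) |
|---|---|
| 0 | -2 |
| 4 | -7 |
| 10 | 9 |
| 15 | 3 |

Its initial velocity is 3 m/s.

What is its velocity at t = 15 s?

Δv equals the area under the a-t graph; then v = v₀ + Δv.
0–4 s: ½(-2 + -7)(4) = -18 m/s
4–10 s: ½(-7 + 9)(6) = 6 m/s
10–15 s: ½(9 + 3)(5) = 30 m/s
Δv = 18 m/s, so v(15) = 3 + (18) = 21 m/s.

21 m/s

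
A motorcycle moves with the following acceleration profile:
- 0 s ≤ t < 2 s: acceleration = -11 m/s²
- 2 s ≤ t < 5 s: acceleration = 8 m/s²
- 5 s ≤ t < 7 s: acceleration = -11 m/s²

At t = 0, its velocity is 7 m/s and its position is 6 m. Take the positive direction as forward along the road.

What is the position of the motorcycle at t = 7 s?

-15 m

On each constant-a segment, Δv = aΔt and Δx = v₀Δt + ½aΔt²; chain segment to segment.
0–2 s: v starts 7 m/s; Δx = 7·2 + ½·-11·2² = -8 m; v ends -15 m/s.
2–5 s: v starts -15 m/s; Δx = -15·3 + ½·8·3² = -9 m; v ends 9 m/s.
5–7 s: v starts 9 m/s; Δx = 9·2 + ½·-11·2² = -4 m; v ends -13 m/s.
x(7) = 6 + Σ Δx = -15 m.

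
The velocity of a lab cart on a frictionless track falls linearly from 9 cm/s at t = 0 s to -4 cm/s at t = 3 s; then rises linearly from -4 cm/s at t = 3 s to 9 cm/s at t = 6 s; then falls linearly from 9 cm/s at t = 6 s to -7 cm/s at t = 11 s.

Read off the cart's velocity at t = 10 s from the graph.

-3.8 cm/s

On 6–11 s the graph is linear from 9 to -7 cm/s: v(10) = 9 + (-7 − 9)·(10 − 6)/(11 − 6) = -3.8 cm/s.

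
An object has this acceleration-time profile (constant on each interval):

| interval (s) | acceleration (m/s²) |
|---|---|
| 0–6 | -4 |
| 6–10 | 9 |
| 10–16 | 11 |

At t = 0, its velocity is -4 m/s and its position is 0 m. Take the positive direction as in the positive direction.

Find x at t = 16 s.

110 m

On each constant-a segment, Δv = aΔt and Δx = v₀Δt + ½aΔt²; chain segment to segment.
0–6 s: v starts -4 m/s; Δx = -4·6 + ½·-4·6² = -96 m; v ends -28 m/s.
6–10 s: v starts -28 m/s; Δx = -28·4 + ½·9·4² = -40 m; v ends 8 m/s.
10–16 s: v starts 8 m/s; Δx = 8·6 + ½·11·6² = 246 m; v ends 74 m/s.
x(16) = 0 + Σ Δx = 110 m.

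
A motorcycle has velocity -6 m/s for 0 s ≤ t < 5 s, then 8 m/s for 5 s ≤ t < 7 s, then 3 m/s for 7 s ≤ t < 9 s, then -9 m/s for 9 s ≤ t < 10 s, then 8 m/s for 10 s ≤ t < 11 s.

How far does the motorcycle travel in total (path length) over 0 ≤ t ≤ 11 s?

69 m

Distance (not displacement) is the total path length: add the absolute areas under v-t.
0–5 s: |-6| × 5 = 30 m
5–7 s: |8| × 2 = 16 m
7–9 s: |3| × 2 = 6 m
9–10 s: |-9| × 1 = 9 m
10–11 s: |8| × 1 = 8 m
Total distance = 69 m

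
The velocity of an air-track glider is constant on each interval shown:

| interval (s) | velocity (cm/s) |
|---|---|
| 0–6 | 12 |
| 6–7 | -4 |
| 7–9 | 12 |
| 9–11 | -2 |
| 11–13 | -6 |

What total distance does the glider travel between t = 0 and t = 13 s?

116 cm

Distance (not displacement) is the total path length: add the absolute areas under v-t.
0–6 s: |12| × 6 = 72 cm
6–7 s: |-4| × 1 = 4 cm
7–9 s: |12| × 2 = 24 cm
9–11 s: |-2| × 2 = 4 cm
11–13 s: |-6| × 2 = 12 cm
Total distance = 116 cm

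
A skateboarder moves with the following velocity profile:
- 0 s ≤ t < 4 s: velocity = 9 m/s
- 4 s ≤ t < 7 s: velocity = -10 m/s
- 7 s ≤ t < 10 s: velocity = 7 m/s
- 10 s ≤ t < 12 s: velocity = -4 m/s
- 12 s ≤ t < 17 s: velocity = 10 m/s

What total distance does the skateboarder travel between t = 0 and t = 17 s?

Total distance travelled is ∫|v| dt — sum the magnitudes of each area piece.
0–4 s: |9| × 4 = 36 m
4–7 s: |-10| × 3 = 30 m
7–10 s: |7| × 3 = 21 m
10–12 s: |-4| × 2 = 8 m
12–17 s: |10| × 5 = 50 m
Total distance = 145 m

145 m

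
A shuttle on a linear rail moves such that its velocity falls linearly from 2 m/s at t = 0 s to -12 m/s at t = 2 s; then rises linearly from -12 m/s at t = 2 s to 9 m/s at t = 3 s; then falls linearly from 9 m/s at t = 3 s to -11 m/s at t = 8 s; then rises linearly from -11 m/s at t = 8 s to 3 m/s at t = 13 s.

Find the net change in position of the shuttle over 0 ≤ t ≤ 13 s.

Displacement is the signed area under the v-t curve.
0–2 s: ½(2 + -12)(2) = -10 m
2–3 s: ½(-12 + 9)(1) = -1.5 m
3–8 s: ½(9 + -11)(5) = -5 m
8–13 s: ½(-11 + 3)(5) = -20 m
Net displacement = -36.5 m

-36.5 m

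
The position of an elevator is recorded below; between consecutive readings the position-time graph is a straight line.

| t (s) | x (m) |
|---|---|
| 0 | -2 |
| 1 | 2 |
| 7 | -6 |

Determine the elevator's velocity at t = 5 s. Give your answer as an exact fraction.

Velocity is the slope of the x-t graph on 1–7 s: (-6 − 2)/(7 − 1) = -4/3 m/s.

-4/3 m/s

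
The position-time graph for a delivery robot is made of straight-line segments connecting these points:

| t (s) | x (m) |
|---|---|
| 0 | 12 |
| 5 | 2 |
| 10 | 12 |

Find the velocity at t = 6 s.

2 m/s

Velocity is the slope of the x-t graph on 5–10 s: (12 − 2)/(10 − 5) = 2 m/s.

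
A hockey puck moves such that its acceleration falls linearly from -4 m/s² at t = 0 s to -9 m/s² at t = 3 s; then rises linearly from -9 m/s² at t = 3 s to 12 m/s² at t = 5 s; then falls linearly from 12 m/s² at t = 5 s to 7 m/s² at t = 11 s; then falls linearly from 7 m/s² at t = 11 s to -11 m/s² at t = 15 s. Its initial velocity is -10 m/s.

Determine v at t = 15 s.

22.5 m/s

Δv equals the area under the a-t graph; then v = v₀ + Δv.
0–3 s: ½(-4 + -9)(3) = -19.5 m/s
3–5 s: ½(-9 + 12)(2) = 3 m/s
5–11 s: ½(12 + 7)(6) = 57 m/s
11–15 s: ½(7 + -11)(4) = -8 m/s
Δv = 32.5 m/s, so v(15) = -10 + (32.5) = 22.5 m/s.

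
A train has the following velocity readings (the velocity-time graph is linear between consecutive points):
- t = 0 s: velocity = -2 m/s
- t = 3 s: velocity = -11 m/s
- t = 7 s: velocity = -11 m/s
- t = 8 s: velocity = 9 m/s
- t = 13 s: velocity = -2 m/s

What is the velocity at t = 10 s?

On 8–13 s the graph is linear from 9 to -2 m/s: v(10) = 9 + (-2 − 9)·(10 − 8)/(13 − 8) = 4.6 m/s.

4.6 m/s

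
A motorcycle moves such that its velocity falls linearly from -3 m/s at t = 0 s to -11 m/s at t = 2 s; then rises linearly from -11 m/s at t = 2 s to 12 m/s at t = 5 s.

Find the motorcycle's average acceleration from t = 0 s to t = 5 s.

Average acceleration = Δv/Δt = (12 − -3)/(5 − 0) = 3 m/s².

3 m/s²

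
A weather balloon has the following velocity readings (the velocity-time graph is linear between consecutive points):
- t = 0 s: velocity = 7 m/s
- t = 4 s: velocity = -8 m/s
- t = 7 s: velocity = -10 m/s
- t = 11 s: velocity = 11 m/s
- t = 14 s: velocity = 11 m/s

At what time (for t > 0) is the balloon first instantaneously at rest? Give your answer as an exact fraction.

v changes sign on 0–4 s (from 7 to -8); the graph is linear there, so v = 0 at t = 0 + (-7)·(4 − 0)/(-8 − 7) = 28/15 s.

t = 28/15 s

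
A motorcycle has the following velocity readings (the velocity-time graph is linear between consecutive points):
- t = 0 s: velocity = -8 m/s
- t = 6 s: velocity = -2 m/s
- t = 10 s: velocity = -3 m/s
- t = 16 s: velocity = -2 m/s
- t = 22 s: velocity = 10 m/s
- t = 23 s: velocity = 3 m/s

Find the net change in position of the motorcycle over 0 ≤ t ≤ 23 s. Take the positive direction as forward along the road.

Net displacement equals the area under the velocity-time graph (areas below the axis count negative).
0–6 s: ½(-8 + -2)(6) = -30 m
6–10 s: ½(-2 + -3)(4) = -10 m
10–16 s: ½(-3 + -2)(6) = -15 m
16–22 s: ½(-2 + 10)(6) = 24 m
22–23 s: ½(10 + 3)(1) = 6.5 m
Net displacement = -24.5 m

-24.5 m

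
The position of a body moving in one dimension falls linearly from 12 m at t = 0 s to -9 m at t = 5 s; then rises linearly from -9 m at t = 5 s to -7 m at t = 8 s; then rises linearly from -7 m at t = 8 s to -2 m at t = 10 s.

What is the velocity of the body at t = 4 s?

-4.2 m/s

Velocity is the slope of the x-t graph on 0–5 s: (-9 − 12)/(5 − 0) = -4.2 m/s.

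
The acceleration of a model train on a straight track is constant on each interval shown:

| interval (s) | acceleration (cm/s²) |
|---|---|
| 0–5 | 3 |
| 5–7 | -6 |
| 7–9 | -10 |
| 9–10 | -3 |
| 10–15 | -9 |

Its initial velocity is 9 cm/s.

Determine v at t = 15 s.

Δv equals the area under the a-t graph; then v = v₀ + Δv.
0–5 s: 3 × 5 = 15 cm/s
5–7 s: -6 × 2 = -12 cm/s
7–9 s: -10 × 2 = -20 cm/s
9–10 s: -3 × 1 = -3 cm/s
10–15 s: -9 × 5 = -45 cm/s
Δv = -65 cm/s, so v(15) = 9 + (-65) = -56 cm/s.

-56 cm/s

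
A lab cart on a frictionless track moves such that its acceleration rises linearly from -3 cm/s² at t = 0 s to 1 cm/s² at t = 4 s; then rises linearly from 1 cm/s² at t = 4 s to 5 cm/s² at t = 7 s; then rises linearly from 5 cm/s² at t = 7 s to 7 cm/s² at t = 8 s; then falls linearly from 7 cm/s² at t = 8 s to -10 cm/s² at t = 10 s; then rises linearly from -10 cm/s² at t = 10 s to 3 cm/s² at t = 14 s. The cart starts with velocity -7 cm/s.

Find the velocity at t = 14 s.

Δv equals the area under the a-t graph; then v = v₀ + Δv.
0–4 s: ½(-3 + 1)(4) = -4 cm/s
4–7 s: ½(1 + 5)(3) = 9 cm/s
7–8 s: ½(5 + 7)(1) = 6 cm/s
8–10 s: ½(7 + -10)(2) = -3 cm/s
10–14 s: ½(-10 + 3)(4) = -14 cm/s
Δv = -6 cm/s, so v(14) = -7 + (-6) = -13 cm/s.

-13 cm/s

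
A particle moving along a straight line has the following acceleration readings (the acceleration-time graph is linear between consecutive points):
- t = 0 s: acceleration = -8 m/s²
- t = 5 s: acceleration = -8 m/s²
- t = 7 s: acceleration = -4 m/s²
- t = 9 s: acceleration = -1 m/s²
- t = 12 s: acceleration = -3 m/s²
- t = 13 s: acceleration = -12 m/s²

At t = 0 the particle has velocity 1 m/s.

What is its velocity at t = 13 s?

-69.5 m/s

Δv equals the area under the a-t graph; then v = v₀ + Δv.
0–5 s: -8 × 5 = -40 m/s
5–7 s: ½(-8 + -4)(2) = -12 m/s
7–9 s: ½(-4 + -1)(2) = -5 m/s
9–12 s: ½(-1 + -3)(3) = -6 m/s
12–13 s: ½(-3 + -12)(1) = -7.5 m/s
Δv = -70.5 m/s, so v(13) = 1 + (-70.5) = -69.5 m/s.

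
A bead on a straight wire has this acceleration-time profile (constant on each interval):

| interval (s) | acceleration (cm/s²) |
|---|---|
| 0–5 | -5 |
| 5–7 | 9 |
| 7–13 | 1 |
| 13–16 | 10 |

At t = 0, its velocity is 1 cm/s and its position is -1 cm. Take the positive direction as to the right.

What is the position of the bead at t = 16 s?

On each constant-a segment, Δv = aΔt and Δx = v₀Δt + ½aΔt²; chain segment to segment.
0–5 s: v starts 1 cm/s; Δx = 1·5 + ½·-5·5² = -57.5 cm; v ends -24 cm/s.
5–7 s: v starts -24 cm/s; Δx = -24·2 + ½·9·2² = -30 cm; v ends -6 cm/s.
7–13 s: v starts -6 cm/s; Δx = -6·6 + ½·1·6² = -18 cm; v ends 0 cm/s.
13–16 s: v starts 0 cm/s; Δx = 0·3 + ½·10·3² = 45 cm; v ends 30 cm/s.
x(16) = -1 + Σ Δx = -61.5 cm.

-61.5 cm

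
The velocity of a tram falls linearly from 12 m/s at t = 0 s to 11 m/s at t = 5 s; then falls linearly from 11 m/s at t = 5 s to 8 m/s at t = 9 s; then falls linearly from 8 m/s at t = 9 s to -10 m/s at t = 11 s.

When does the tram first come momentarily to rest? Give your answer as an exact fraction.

t = 89/9 s

v changes sign on 9–11 s (from 8 to -10); the graph is linear there, so v = 0 at t = 9 + (-8)·(11 − 9)/(-10 − 8) = 89/9 s.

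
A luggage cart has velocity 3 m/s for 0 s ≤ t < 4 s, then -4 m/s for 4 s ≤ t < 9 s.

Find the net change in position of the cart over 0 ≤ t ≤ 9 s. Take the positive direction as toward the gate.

Net displacement equals the area under the velocity-time graph (areas below the axis count negative).
0–4 s: 3 × 4 = 12 m
4–9 s: -4 × 5 = -20 m
Net displacement = -8 m

-8 m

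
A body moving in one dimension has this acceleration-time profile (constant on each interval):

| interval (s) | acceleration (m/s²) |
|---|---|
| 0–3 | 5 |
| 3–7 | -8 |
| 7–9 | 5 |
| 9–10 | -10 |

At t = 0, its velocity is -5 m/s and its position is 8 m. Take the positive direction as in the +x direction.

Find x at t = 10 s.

-59.5 m

On each constant-a segment, Δv = aΔt and Δx = v₀Δt + ½aΔt²; chain segment to segment.
0–3 s: v starts -5 m/s; Δx = -5·3 + ½·5·3² = 7.5 m; v ends 10 m/s.
3–7 s: v starts 10 m/s; Δx = 10·4 + ½·-8·4² = -24 m; v ends -22 m/s.
7–9 s: v starts -22 m/s; Δx = -22·2 + ½·5·2² = -34 m; v ends -12 m/s.
9–10 s: v starts -12 m/s; Δx = -12·1 + ½·-10·1² = -17 m; v ends -22 m/s.
x(10) = 8 + Σ Δx = -59.5 m.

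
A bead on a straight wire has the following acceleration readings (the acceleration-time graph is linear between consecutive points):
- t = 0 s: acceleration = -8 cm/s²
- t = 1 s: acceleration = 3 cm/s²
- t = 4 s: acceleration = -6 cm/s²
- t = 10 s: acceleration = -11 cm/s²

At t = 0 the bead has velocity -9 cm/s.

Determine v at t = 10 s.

Δv equals the area under the a-t graph; then v = v₀ + Δv.
0–1 s: ½(-8 + 3)(1) = -2.5 cm/s
1–4 s: ½(3 + -6)(3) = -4.5 cm/s
4–10 s: ½(-6 + -11)(6) = -51 cm/s
Δv = -58 cm/s, so v(10) = -9 + (-58) = -67 cm/s.

-67 cm/s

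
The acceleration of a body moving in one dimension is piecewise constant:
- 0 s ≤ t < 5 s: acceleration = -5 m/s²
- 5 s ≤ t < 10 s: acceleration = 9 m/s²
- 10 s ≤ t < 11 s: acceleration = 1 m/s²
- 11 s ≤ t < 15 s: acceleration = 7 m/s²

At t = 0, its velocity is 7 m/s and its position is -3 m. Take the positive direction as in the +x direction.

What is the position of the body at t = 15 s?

187.5 m

On each constant-a segment, Δv = aΔt and Δx = v₀Δt + ½aΔt²; chain segment to segment.
0–5 s: v starts 7 m/s; Δx = 7·5 + ½·-5·5² = -27.5 m; v ends -18 m/s.
5–10 s: v starts -18 m/s; Δx = -18·5 + ½·9·5² = 22.5 m; v ends 27 m/s.
10–11 s: v starts 27 m/s; Δx = 27·1 + ½·1·1² = 27.5 m; v ends 28 m/s.
11–15 s: v starts 28 m/s; Δx = 28·4 + ½·7·4² = 168 m; v ends 56 m/s.
x(15) = -3 + Σ Δx = 187.5 m.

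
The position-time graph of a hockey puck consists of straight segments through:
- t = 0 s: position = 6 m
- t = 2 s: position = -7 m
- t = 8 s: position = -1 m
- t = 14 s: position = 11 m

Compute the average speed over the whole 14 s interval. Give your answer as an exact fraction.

Average speed = (total path length)/(elapsed time); on a piecewise-linear x-t graph the path length is Σ|Δx|.
0–2 s: |Δx| = |-7 − 6| = 13 m
2–8 s: |Δx| = |-1 − -7| = 6 m
8–14 s: |Δx| = |11 − -1| = 12 m
Total path = 31 m; average speed = 31/14 = 31/14 m/s.

31/14 m/s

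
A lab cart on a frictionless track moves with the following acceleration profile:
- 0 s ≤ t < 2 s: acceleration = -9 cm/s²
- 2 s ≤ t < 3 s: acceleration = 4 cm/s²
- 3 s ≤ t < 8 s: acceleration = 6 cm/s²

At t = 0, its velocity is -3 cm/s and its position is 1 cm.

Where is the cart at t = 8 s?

-52 cm

On each constant-a segment, Δv = aΔt and Δx = v₀Δt + ½aΔt²; chain segment to segment.
0–2 s: v starts -3 cm/s; Δx = -3·2 + ½·-9·2² = -24 cm; v ends -21 cm/s.
2–3 s: v starts -21 cm/s; Δx = -21·1 + ½·4·1² = -19 cm; v ends -17 cm/s.
3–8 s: v starts -17 cm/s; Δx = -17·5 + ½·6·5² = -10 cm; v ends 13 cm/s.
x(8) = 1 + Σ Δx = -52 cm.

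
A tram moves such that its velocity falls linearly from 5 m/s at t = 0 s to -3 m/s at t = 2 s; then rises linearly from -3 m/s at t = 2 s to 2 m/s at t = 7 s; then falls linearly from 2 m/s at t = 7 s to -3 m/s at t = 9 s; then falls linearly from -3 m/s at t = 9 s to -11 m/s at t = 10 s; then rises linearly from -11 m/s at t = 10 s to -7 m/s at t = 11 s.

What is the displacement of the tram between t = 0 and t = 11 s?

Displacement is the signed area under the v-t curve.
0–2 s: ½(5 + -3)(2) = 2 m
2–7 s: ½(-3 + 2)(5) = -2.5 m
7–9 s: ½(2 + -3)(2) = -1 m
9–10 s: ½(-3 + -11)(1) = -7 m
10–11 s: ½(-11 + -7)(1) = -9 m
Net displacement = -17.5 m

-17.5 m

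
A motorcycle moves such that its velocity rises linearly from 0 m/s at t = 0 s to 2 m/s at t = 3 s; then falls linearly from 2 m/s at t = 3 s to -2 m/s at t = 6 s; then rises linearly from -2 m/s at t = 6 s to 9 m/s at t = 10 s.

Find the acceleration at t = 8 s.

2.75 m/s²

Acceleration is the slope of the v-t graph on 6–10 s: (9 − -2)/(10 − 6) = 2.75 m/s².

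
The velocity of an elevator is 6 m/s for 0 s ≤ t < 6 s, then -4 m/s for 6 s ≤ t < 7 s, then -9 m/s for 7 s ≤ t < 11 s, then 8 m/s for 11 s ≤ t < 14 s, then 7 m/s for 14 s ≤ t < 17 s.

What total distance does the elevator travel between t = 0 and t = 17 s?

121 m

Distance (not displacement) is the total path length: add the absolute areas under v-t.
0–6 s: |6| × 6 = 36 m
6–7 s: |-4| × 1 = 4 m
7–11 s: |-9| × 4 = 36 m
11–14 s: |8| × 3 = 24 m
14–17 s: |7| × 3 = 21 m
Total distance = 121 m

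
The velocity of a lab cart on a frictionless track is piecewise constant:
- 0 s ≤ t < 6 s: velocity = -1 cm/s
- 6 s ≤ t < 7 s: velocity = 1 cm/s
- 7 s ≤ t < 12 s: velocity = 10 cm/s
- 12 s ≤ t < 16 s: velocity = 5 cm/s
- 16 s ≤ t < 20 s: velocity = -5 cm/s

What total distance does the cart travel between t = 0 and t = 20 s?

Distance (not displacement) is the total path length: add the absolute areas under v-t.
0–6 s: |-1| × 6 = 6 cm
6–7 s: |1| × 1 = 1 cm
7–12 s: |10| × 5 = 50 cm
12–16 s: |5| × 4 = 20 cm
16–20 s: |-5| × 4 = 20 cm
Total distance = 97 cm

97 cm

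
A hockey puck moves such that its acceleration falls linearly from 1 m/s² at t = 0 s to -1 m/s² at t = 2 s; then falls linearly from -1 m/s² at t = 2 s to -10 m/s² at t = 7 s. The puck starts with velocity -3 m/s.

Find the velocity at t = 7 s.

-30.5 m/s

Δv equals the area under the a-t graph; then v = v₀ + Δv.
0–2 s: ½(1 + -1)(2) = 0 m/s
2–7 s: ½(-1 + -10)(5) = -27.5 m/s
Δv = -27.5 m/s, so v(7) = -3 + (-27.5) = -30.5 m/s.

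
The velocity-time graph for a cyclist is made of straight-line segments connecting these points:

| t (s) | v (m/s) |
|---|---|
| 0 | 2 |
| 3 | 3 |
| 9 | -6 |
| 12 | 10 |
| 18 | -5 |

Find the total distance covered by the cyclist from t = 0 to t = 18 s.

60.25 m

Total distance travelled is ∫|v| dt — sum the magnitudes of each area piece.
0–3 s: |½(2 + 3)(3)| = 7.5 m
3–9 s: v = 0 at t = 5 s; triangle areas 3 + 12 = 15 m
9–12 s: v = 0 at t = 10.125 s; triangle areas 3.375 + 9.375 = 12.75 m
12–18 s: v = 0 at t = 16 s; triangle areas 20 + 5 = 25 m
Total distance = 60.25 m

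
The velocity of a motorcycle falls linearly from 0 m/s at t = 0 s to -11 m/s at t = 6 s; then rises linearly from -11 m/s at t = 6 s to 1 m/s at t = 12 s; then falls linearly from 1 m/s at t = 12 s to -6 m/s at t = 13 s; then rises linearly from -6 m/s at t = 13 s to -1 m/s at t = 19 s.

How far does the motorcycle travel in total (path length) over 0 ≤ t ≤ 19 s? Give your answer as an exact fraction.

Distance (not displacement) is the total path length: add the absolute areas under v-t.
0–6 s: |½(0 + -11)(6)| = 33 m
6–12 s: v = 0 at t = 11.5 s; triangle areas 30.25 + 0.25 = 30.5 m
12–13 s: v = 0 at t = 85/7 s; triangle areas 1/14 + 18/7 = 37/14 m
13–19 s: |½(-6 + -1)(6)| = 21 m
Total distance = 610/7 m

610/7 m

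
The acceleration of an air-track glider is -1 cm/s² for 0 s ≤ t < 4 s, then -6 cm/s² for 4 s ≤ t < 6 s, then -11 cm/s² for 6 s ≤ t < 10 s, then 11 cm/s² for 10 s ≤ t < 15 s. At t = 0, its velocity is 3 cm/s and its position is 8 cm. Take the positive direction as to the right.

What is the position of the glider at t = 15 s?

-289.5 cm

On each constant-a segment, Δv = aΔt and Δx = v₀Δt + ½aΔt²; chain segment to segment.
0–4 s: v starts 3 cm/s; Δx = 3·4 + ½·-1·4² = 4 cm; v ends -1 cm/s.
4–6 s: v starts -1 cm/s; Δx = -1·2 + ½·-6·2² = -14 cm; v ends -13 cm/s.
6–10 s: v starts -13 cm/s; Δx = -13·4 + ½·-11·4² = -140 cm; v ends -57 cm/s.
10–15 s: v starts -57 cm/s; Δx = -57·5 + ½·11·5² = -147.5 cm; v ends -2 cm/s.
x(15) = 8 + Σ Δx = -289.5 cm.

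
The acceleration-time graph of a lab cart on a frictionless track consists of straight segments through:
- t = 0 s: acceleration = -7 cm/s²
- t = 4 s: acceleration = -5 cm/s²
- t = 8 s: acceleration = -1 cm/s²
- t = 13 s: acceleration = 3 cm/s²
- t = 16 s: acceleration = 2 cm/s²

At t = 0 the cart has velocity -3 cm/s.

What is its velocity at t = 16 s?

-26.5 cm/s

Δv equals the area under the a-t graph; then v = v₀ + Δv.
0–4 s: ½(-7 + -5)(4) = -24 cm/s
4–8 s: ½(-5 + -1)(4) = -12 cm/s
8–13 s: ½(-1 + 3)(5) = 5 cm/s
13–16 s: ½(3 + 2)(3) = 7.5 cm/s
Δv = -23.5 cm/s, so v(16) = -3 + (-23.5) = -26.5 cm/s.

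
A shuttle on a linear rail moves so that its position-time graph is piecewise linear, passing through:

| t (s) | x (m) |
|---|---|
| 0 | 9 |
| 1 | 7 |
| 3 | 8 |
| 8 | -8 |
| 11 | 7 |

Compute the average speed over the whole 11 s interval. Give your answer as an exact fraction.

34/11 m/s

Average speed = (total path length)/(elapsed time); on a piecewise-linear x-t graph the path length is Σ|Δx|.
0–1 s: |Δx| = |7 − 9| = 2 m
1–3 s: |Δx| = |8 − 7| = 1 m
3–8 s: |Δx| = |-8 − 8| = 16 m
8–11 s: |Δx| = |7 − -8| = 15 m
Total path = 34 m; average speed = 34/11 = 34/11 m/s.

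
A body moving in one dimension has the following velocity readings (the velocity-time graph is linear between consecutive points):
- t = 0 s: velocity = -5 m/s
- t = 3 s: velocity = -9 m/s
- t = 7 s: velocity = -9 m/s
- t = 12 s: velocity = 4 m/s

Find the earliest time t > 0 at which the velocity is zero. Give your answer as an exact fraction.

v changes sign on 7–12 s (from -9 to 4); the graph is linear there, so v = 0 at t = 7 + (9)·(12 − 7)/(4 − -9) = 136/13 s.

t = 136/13 s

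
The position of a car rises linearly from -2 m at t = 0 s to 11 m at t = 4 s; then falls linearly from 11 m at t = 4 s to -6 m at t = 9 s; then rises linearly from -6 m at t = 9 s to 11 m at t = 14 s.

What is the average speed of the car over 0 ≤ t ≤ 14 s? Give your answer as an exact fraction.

47/14 m/s

Average speed = (total path length)/(elapsed time); on a piecewise-linear x-t graph the path length is Σ|Δx|.
0–4 s: |Δx| = |11 − -2| = 13 m
4–9 s: |Δx| = |-6 − 11| = 17 m
9–14 s: |Δx| = |11 − -6| = 17 m
Total path = 47 m; average speed = 47/14 = 47/14 m/s.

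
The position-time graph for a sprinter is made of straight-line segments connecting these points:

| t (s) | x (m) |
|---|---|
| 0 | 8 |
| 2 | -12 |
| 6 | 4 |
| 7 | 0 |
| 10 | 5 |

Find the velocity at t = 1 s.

-10 m/s

Velocity is the slope of the x-t graph on 0–2 s: (-12 − 8)/(2 − 0) = -10 m/s.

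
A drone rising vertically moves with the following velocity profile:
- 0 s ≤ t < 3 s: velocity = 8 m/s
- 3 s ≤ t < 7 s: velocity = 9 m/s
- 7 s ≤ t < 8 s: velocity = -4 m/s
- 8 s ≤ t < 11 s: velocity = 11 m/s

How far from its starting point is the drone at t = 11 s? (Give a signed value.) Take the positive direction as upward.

89 m

Displacement is the signed area under the v-t curve.
0–3 s: 8 × 3 = 24 m
3–7 s: 9 × 4 = 36 m
7–8 s: -4 × 1 = -4 m
8–11 s: 11 × 3 = 33 m
Net displacement = 89 m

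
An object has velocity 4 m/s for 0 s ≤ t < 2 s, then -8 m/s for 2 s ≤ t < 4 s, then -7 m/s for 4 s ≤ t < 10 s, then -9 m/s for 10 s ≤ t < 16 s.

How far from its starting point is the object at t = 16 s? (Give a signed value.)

-104 m

Net displacement equals the area under the velocity-time graph (areas below the axis count negative).
0–2 s: 4 × 2 = 8 m
2–4 s: -8 × 2 = -16 m
4–10 s: -7 × 6 = -42 m
10–16 s: -9 × 6 = -54 m
Net displacement = -104 m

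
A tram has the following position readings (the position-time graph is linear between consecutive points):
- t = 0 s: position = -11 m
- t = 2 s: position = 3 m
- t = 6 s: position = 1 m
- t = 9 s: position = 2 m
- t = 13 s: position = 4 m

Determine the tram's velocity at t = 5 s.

Velocity is the slope of the x-t graph on 2–6 s: (1 − 3)/(6 − 2) = -0.5 m/s.

-0.5 m/s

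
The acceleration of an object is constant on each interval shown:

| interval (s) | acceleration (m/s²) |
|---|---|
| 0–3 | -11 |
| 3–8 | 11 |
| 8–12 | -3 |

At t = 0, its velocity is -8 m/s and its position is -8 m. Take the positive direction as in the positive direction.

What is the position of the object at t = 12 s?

-117 m

On each constant-a segment, Δv = aΔt and Δx = v₀Δt + ½aΔt²; chain segment to segment.
0–3 s: v starts -8 m/s; Δx = -8·3 + ½·-11·3² = -73.5 m; v ends -41 m/s.
3–8 s: v starts -41 m/s; Δx = -41·5 + ½·11·5² = -67.5 m; v ends 14 m/s.
8–12 s: v starts 14 m/s; Δx = 14·4 + ½·-3·4² = 32 m; v ends 2 m/s.
x(12) = -8 + Σ Δx = -117 m.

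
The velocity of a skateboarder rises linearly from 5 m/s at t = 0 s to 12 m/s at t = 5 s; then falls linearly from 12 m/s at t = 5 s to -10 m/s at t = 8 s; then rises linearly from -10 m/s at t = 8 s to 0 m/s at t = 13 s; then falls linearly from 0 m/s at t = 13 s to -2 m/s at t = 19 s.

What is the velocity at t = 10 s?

-6 m/s

On 8–13 s the graph is linear from -10 to 0 m/s: v(10) = -10 + (0 − -10)·(10 − 8)/(13 − 8) = -6 m/s.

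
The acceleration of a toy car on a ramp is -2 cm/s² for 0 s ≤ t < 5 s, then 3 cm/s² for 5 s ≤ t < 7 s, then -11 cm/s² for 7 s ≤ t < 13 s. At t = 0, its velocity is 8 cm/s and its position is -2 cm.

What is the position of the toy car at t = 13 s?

On each constant-a segment, Δv = aΔt and Δx = v₀Δt + ½aΔt²; chain segment to segment.
0–5 s: v starts 8 cm/s; Δx = 8·5 + ½·-2·5² = 15 cm; v ends -2 cm/s.
5–7 s: v starts -2 cm/s; Δx = -2·2 + ½·3·2² = 2 cm; v ends 4 cm/s.
7–13 s: v starts 4 cm/s; Δx = 4·6 + ½·-11·6² = -174 cm; v ends -62 cm/s.
x(13) = -2 + Σ Δx = -159 cm.

-159 cm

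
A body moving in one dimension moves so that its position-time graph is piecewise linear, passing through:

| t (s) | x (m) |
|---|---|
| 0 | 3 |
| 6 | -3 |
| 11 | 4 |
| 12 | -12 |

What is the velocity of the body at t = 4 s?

-1 m/s

Velocity is the slope of the x-t graph on 0–6 s: (-3 − 3)/(6 − 0) = -1 m/s.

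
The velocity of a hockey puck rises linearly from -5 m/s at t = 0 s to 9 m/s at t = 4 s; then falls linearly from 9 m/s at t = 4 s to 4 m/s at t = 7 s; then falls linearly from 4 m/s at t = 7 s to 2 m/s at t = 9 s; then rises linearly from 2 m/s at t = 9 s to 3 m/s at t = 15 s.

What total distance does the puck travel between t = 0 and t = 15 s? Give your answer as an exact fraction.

779/14 m

Total distance travelled is ∫|v| dt — sum the magnitudes of each area piece.
0–4 s: v = 0 at t = 10/7 s; triangle areas 25/7 + 81/7 = 106/7 m
4–7 s: |½(9 + 4)(3)| = 19.5 m
7–9 s: |½(4 + 2)(2)| = 6 m
9–15 s: |½(2 + 3)(6)| = 15 m
Total distance = 779/14 m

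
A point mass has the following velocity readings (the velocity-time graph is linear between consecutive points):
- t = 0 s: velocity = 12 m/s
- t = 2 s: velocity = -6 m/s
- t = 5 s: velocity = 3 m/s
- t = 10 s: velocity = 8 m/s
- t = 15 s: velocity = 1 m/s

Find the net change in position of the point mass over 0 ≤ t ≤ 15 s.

51.5 m

Net displacement equals the area under the velocity-time graph (areas below the axis count negative).
0–2 s: ½(12 + -6)(2) = 6 m
2–5 s: ½(-6 + 3)(3) = -4.5 m
5–10 s: ½(3 + 8)(5) = 27.5 m
10–15 s: ½(8 + 1)(5) = 22.5 m
Net displacement = 51.5 m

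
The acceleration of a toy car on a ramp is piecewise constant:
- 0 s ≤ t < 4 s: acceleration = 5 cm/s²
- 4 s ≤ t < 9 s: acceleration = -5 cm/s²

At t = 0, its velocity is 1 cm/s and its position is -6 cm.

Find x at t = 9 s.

80.5 cm

On each constant-a segment, Δv = aΔt and Δx = v₀Δt + ½aΔt²; chain segment to segment.
0–4 s: v starts 1 cm/s; Δx = 1·4 + ½·5·4² = 44 cm; v ends 21 cm/s.
4–9 s: v starts 21 cm/s; Δx = 21·5 + ½·-5·5² = 42.5 cm; v ends -4 cm/s.
x(9) = -6 + Σ Δx = 80.5 cm.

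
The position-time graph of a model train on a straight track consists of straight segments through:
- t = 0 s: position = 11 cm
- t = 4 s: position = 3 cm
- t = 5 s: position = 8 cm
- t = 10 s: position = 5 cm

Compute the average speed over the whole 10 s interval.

1.6 cm/s

Average speed = (total path length)/(elapsed time); on a piecewise-linear x-t graph the path length is Σ|Δx|.
0–4 s: |Δx| = |3 − 11| = 8 cm
4–5 s: |Δx| = |8 − 3| = 5 cm
5–10 s: |Δx| = |5 − 8| = 3 cm
Total path = 16 cm; average speed = 16/10 = 1.6 cm/s.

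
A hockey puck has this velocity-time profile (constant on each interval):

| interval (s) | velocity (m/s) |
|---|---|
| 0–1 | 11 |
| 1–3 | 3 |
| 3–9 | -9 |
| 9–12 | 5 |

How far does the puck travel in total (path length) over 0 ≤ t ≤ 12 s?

Total distance travelled is ∫|v| dt — sum the magnitudes of each area piece.
0–1 s: |11| × 1 = 11 m
1–3 s: |3| × 2 = 6 m
3–9 s: |-9| × 6 = 54 m
9–12 s: |5| × 3 = 15 m
Total distance = 86 m

86 m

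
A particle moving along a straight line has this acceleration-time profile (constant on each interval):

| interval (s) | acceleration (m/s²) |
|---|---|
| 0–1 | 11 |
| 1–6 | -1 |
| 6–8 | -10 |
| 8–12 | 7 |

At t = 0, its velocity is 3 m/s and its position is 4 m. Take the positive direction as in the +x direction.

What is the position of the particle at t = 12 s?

80 m

On each constant-a segment, Δv = aΔt and Δx = v₀Δt + ½aΔt²; chain segment to segment.
0–1 s: v starts 3 m/s; Δx = 3·1 + ½·11·1² = 8.5 m; v ends 14 m/s.
1–6 s: v starts 14 m/s; Δx = 14·5 + ½·-1·5² = 57.5 m; v ends 9 m/s.
6–8 s: v starts 9 m/s; Δx = 9·2 + ½·-10·2² = -2 m; v ends -11 m/s.
8–12 s: v starts -11 m/s; Δx = -11·4 + ½·7·4² = 12 m; v ends 17 m/s.
x(12) = 4 + Σ Δx = 80 m.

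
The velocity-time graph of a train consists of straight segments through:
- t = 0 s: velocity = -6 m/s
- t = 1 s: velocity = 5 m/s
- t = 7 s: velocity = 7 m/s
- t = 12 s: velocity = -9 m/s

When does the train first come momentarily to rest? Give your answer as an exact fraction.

t = 6/11 s

v changes sign on 0–1 s (from -6 to 5); the graph is linear there, so v = 0 at t = 0 + (6)·(1 − 0)/(5 − -6) = 6/11 s.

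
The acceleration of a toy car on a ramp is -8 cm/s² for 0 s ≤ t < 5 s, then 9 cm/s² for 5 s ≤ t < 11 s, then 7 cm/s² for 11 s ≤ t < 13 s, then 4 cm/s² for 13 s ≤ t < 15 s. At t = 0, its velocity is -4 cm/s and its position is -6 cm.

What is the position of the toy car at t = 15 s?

On each constant-a segment, Δv = aΔt and Δx = v₀Δt + ½aΔt²; chain segment to segment.
0–5 s: v starts -4 cm/s; Δx = -4·5 + ½·-8·5² = -120 cm; v ends -44 cm/s.
5–11 s: v starts -44 cm/s; Δx = -44·6 + ½·9·6² = -102 cm; v ends 10 cm/s.
11–13 s: v starts 10 cm/s; Δx = 10·2 + ½·7·2² = 34 cm; v ends 24 cm/s.
13–15 s: v starts 24 cm/s; Δx = 24·2 + ½·4·2² = 56 cm; v ends 32 cm/s.
x(15) = -6 + Σ Δx = -138 cm.

-138 cm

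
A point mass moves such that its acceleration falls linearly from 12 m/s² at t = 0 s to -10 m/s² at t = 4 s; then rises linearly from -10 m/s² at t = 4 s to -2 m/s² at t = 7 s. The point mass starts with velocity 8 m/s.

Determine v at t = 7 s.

-6 m/s

Δv equals the area under the a-t graph; then v = v₀ + Δv.
0–4 s: ½(12 + -10)(4) = 4 m/s
4–7 s: ½(-10 + -2)(3) = -18 m/s
Δv = -14 m/s, so v(7) = 8 + (-14) = -6 m/s.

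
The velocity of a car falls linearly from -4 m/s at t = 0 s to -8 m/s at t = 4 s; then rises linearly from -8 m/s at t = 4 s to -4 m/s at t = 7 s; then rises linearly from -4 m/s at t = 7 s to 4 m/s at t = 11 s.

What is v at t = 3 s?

-7 m/s

On 0–4 s the graph is linear from -4 to -8 m/s: v(3) = -4 + (-8 − -4)·(3 − 0)/(4 − 0) = -7 m/s.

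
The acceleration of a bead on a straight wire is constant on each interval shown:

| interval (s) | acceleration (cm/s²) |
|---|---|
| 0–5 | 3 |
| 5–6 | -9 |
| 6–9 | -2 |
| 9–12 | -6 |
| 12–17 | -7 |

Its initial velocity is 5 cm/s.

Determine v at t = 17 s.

Δv equals the area under the a-t graph; then v = v₀ + Δv.
0–5 s: 3 × 5 = 15 cm/s
5–6 s: -9 × 1 = -9 cm/s
6–9 s: -2 × 3 = -6 cm/s
9–12 s: -6 × 3 = -18 cm/s
12–17 s: -7 × 5 = -35 cm/s
Δv = -53 cm/s, so v(17) = 5 + (-53) = -48 cm/s.

-48 cm/s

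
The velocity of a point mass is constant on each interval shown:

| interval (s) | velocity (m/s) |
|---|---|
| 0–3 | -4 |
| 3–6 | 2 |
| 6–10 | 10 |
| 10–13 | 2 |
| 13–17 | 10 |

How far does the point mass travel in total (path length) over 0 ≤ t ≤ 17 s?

104 m

Total distance travelled is ∫|v| dt — sum the magnitudes of each area piece.
0–3 s: |-4| × 3 = 12 m
3–6 s: |2| × 3 = 6 m
6–10 s: |10| × 4 = 40 m
10–13 s: |2| × 3 = 6 m
13–17 s: |10| × 4 = 40 m
Total distance = 104 m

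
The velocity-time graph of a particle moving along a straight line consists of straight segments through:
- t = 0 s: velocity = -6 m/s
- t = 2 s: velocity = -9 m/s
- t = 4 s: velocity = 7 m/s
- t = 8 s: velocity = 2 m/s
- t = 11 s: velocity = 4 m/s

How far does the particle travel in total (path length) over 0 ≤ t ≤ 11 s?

Total distance travelled is ∫|v| dt — sum the magnitudes of each area piece.
0–2 s: |½(-6 + -9)(2)| = 15 m
2–4 s: v = 0 at t = 3.125 s; triangle areas 5.0625 + 3.0625 = 8.125 m
4–8 s: |½(7 + 2)(4)| = 18 m
8–11 s: |½(2 + 4)(3)| = 9 m
Total distance = 50.125 m

50.125 m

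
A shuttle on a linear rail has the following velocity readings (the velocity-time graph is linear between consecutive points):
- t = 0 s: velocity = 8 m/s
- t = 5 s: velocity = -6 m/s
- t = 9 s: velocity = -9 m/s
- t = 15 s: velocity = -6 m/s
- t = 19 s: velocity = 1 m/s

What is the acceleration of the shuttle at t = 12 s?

Acceleration is the slope of the v-t graph on 9–15 s: (-6 − -9)/(15 − 9) = 0.5 m/s².

0.5 m/s²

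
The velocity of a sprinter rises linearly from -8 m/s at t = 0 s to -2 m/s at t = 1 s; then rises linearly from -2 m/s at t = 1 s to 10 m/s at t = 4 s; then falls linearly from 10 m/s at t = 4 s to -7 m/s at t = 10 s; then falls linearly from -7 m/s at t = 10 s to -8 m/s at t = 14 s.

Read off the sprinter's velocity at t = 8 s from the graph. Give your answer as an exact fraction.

On 4–10 s the graph is linear from 10 to -7 m/s: v(8) = 10 + (-7 − 10)·(8 − 4)/(10 − 4) = -4/3 m/s.

-4/3 m/s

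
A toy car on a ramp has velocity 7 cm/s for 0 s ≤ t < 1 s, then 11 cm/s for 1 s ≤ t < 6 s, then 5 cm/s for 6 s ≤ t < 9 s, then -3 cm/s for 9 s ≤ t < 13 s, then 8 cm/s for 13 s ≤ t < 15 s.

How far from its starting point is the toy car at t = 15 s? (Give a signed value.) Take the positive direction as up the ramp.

81 cm

Net displacement equals the area under the velocity-time graph (areas below the axis count negative).
0–1 s: 7 × 1 = 7 cm
1–6 s: 11 × 5 = 55 cm
6–9 s: 5 × 3 = 15 cm
9–13 s: -3 × 4 = -12 cm
13–15 s: 8 × 2 = 16 cm
Net displacement = 81 cm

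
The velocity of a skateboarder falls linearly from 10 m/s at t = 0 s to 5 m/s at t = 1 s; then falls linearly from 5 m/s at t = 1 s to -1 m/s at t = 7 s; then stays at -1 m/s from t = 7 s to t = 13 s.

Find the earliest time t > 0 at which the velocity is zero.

t = 6 s

v changes sign on 1–7 s (from 5 to -1); the graph is linear there, so v = 0 at t = 1 + (-5)·(7 − 1)/(-1 − 5) = 6 s.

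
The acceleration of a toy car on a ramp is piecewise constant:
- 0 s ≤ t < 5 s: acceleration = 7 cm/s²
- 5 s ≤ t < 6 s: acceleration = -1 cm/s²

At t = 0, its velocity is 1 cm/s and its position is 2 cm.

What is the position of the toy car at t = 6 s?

On each constant-a segment, Δv = aΔt and Δx = v₀Δt + ½aΔt²; chain segment to segment.
0–5 s: v starts 1 cm/s; Δx = 1·5 + ½·7·5² = 92.5 cm; v ends 36 cm/s.
5–6 s: v starts 36 cm/s; Δx = 36·1 + ½·-1·1² = 35.5 cm; v ends 35 cm/s.
x(6) = 2 + Σ Δx = 130 cm.

130 cm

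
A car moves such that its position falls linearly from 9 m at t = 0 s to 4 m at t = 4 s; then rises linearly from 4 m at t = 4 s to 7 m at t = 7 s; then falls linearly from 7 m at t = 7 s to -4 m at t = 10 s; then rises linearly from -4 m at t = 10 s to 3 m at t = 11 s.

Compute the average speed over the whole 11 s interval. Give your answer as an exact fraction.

26/11 m/s

Average speed = (total path length)/(elapsed time); on a piecewise-linear x-t graph the path length is Σ|Δx|.
0–4 s: |Δx| = |4 − 9| = 5 m
4–7 s: |Δx| = |7 − 4| = 3 m
7–10 s: |Δx| = |-4 − 7| = 11 m
10–11 s: |Δx| = |3 − -4| = 7 m
Total path = 26 m; average speed = 26/11 = 26/11 m/s.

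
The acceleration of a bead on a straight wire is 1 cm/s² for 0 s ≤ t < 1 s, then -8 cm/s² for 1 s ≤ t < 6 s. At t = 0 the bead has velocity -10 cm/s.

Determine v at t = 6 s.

Δv equals the area under the a-t graph; then v = v₀ + Δv.
0–1 s: 1 × 1 = 1 cm/s
1–6 s: -8 × 5 = -40 cm/s
Δv = -39 cm/s, so v(6) = -10 + (-39) = -49 cm/s.

-49 cm/s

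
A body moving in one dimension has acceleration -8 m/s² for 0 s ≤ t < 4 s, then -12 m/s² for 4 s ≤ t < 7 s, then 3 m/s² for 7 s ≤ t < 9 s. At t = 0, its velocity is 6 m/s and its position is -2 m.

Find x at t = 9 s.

-292 m

On each constant-a segment, Δv = aΔt and Δx = v₀Δt + ½aΔt²; chain segment to segment.
0–4 s: v starts 6 m/s; Δx = 6·4 + ½·-8·4² = -40 m; v ends -26 m/s.
4–7 s: v starts -26 m/s; Δx = -26·3 + ½·-12·3² = -132 m; v ends -62 m/s.
7–9 s: v starts -62 m/s; Δx = -62·2 + ½·3·2² = -118 m; v ends -56 m/s.
x(9) = -2 + Σ Δx = -292 m.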